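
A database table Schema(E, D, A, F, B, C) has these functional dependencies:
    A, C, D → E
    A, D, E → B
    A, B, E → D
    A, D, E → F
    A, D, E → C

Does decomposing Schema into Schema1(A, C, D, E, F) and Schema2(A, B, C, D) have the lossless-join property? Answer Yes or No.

Schema1 ∩ Schema2 = {A, C, D}; its closure under F is {A, B, C, D, E, F}.
Since Schema1 ⊆ {A, B, C, D, E, F}, the intersection is a superkey of Schema1; the decomposition is lossless.

Yes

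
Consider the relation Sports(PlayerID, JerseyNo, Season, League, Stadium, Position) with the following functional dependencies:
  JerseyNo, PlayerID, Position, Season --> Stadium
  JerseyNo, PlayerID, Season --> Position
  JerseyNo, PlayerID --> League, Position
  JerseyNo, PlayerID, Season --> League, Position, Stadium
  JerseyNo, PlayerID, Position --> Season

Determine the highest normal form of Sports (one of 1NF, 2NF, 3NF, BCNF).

BCNF

Candidate key: {JerseyNo, PlayerID}. Prime attributes: {JerseyNo, PlayerID}.
The left-hand side of every FD is a superkey, so BCNF is satisfied.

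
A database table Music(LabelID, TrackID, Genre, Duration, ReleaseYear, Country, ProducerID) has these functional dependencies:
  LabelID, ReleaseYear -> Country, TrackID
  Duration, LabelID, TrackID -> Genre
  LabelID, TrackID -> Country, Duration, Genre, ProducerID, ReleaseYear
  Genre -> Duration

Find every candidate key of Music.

No FD produces {LabelID}, so it must be in every candidate key.
{LabelID, ReleaseYear}⁺ = {Country, Duration, Genre, LabelID, ProducerID, ReleaseYear, TrackID}, which is every attribute, so {LabelID, ReleaseYear} is a candidate key.
{LabelID, TrackID}⁺ = {Country, Duration, Genre, LabelID, ProducerID, ReleaseYear, TrackID}, which is every attribute, so {LabelID, TrackID} is a candidate key.
Any other superkey properly contains one of these, so there are no further candidate keys.

{LabelID, ReleaseYear}, {LabelID, TrackID}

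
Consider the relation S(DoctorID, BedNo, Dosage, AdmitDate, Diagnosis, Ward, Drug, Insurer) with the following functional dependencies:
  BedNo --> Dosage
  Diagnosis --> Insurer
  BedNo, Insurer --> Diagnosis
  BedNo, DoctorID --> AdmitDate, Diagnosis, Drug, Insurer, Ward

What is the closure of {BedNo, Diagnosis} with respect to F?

Start with {BedNo, Diagnosis}.
BedNo --> Dosage applies; add {Dosage} → now {BedNo, Diagnosis, Dosage}.
Diagnosis --> Insurer applies; add {Insurer} → now {BedNo, Diagnosis, Dosage, Insurer}.
No further FD applies.

{BedNo, Diagnosis, Dosage, Insurer}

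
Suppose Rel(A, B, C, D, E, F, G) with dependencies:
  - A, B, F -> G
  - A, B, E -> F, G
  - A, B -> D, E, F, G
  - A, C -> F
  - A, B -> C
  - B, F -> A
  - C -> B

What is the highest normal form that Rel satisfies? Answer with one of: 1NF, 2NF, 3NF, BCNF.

Candidate keys: {A, B}, {A, C}, {B, F}, {C, F}. Prime attributes: {A, B, C, F}.
C -> B breaks BCNF: {C}⁺ = {B, C}, so {C} is not a superkey.
But every attribute on its right side ({B}) is prime, and the same holds for every other non-superkey FD, so 3NF still holds.

3NF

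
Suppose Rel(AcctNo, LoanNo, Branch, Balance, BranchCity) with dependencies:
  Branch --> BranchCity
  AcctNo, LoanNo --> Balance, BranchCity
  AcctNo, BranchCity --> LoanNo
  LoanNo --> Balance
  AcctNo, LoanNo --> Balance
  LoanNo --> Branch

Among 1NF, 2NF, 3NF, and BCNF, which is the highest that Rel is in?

Candidate keys: {AcctNo, Branch}, {AcctNo, BranchCity}, {AcctNo, LoanNo}. Prime attributes: {AcctNo, Branch, BranchCity, LoanNo}.
For Branch --> BranchCity we have {Branch}⁺ = {Branch, BranchCity}; {Branch} is not a superkey, so BCNF fails.
LoanNo --> Balance has non-prime {Balance} on the right and a non-superkey on the left, so 3NF fails.
{LoanNo} is a proper subset of the key {AcctNo, LoanNo}, and {LoanNo}⁺ contains the non-prime attribute {Balance} — a partial dependency, so 2NF is violated.

1NF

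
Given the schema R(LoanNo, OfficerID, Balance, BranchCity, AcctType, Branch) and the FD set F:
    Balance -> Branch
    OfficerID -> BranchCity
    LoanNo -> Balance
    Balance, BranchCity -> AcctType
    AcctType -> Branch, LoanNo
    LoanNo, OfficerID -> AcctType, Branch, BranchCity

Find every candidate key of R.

{AcctType, OfficerID}, {Balance, OfficerID}, {LoanNo, OfficerID}

{OfficerID} never appears on the right of any FD, so every key must include it.
Closure of {AcctType, OfficerID} is {AcctType, Balance, Branch, BranchCity, LoanNo, OfficerID}, the whole schema; {AcctType, OfficerID} is a candidate key.
Closure of {Balance, OfficerID} is {AcctType, Balance, Branch, BranchCity, LoanNo, OfficerID}, the whole schema; {Balance, OfficerID} is a candidate key.
Closure of {LoanNo, OfficerID} is {AcctType, Balance, Branch, BranchCity, LoanNo, OfficerID}, the whole schema; {LoanNo, OfficerID} is a candidate key.
No proper subset of any of these is a key, and no other minimal superkey exists.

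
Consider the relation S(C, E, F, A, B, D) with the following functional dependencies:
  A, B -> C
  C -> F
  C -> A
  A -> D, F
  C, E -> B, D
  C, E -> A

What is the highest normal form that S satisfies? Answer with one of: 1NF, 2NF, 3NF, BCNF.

1NF

Candidate keys: {A, B, E}, {C, E}. Prime attributes: {A, B, C, E}.
A, B -> C: {A, B}⁺ = {A, B, C, D, F}, which is not all of the attributes, so the left side is not a superkey — BCNF is violated.
Because {F} is non-prime and the left side of C -> F is not a superkey, the relation is not in 3NF.
The proper key subset {C} of {C, E} determines non-prime {D, F}, so the relation is not even in 2NF.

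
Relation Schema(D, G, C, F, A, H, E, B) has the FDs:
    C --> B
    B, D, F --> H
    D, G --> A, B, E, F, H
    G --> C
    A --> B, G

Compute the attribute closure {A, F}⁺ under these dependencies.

{A, B, C, F, G}

Start with {A, F}.
A --> B, G applies; add {B, G} → now {A, B, F, G}.
G --> C applies; add {C} → now {A, B, C, F, G}.
No further FD applies.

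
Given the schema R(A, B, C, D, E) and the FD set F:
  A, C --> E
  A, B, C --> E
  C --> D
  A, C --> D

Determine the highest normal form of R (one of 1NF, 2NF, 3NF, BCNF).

1NF

Candidate key: {A, B, C}. Prime attributes: {A, B, C}.
A, C --> E: {A, C}⁺ = {A, C, D, E}, which is not all of the attributes, so the left side is not a superkey — BCNF is violated.
A, C --> E has non-prime {E} on the right and a non-superkey on the left, so 3NF fails.
Since {C} ⊂ {A, B, C} and {C}⁺ ⊇ {D} with {D} non-prime, there is a partial dependency; 2NF fails.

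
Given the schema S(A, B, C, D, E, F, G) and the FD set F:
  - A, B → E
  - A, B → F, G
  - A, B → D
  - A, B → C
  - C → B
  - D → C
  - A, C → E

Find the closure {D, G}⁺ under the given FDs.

{B, C, D, G}

Start with {D, G}.
D → C applies; add {C} → now {C, D, G}.
C → B applies; add {B} → now {B, C, D, G}.
No further FD applies.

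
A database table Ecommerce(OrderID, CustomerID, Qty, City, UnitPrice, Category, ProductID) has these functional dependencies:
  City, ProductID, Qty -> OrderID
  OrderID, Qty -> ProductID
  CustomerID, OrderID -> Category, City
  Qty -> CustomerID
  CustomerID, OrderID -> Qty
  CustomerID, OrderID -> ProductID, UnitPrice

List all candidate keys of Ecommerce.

{City, ProductID, Qty}, {CustomerID, OrderID}, {OrderID, Qty}

{CustomerID, OrderID}⁺ = {Category, City, CustomerID, OrderID, ProductID, Qty, UnitPrice}, which is every attribute, so {CustomerID, OrderID} is a candidate key.
{OrderID, Qty}⁺ = {Category, City, CustomerID, OrderID, ProductID, Qty, UnitPrice}, which is every attribute, so {OrderID, Qty} is a candidate key.
{City, ProductID, Qty}⁺ = {Category, City, CustomerID, OrderID, ProductID, Qty, UnitPrice}, which is every attribute, so {City, ProductID, Qty} is a candidate key.
No proper subset of any of these is a key, and no other minimal superkey exists.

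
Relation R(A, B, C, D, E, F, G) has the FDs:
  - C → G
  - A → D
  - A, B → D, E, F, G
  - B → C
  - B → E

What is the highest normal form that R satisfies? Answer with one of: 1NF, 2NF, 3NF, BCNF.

1NF

Candidate key: {A, B}. Prime attributes: {A, B}.
C → G: {C}⁺ = {C, G}, which is not all of the attributes, so the left side is not a superkey — BCNF is violated.
Because {G} is non-prime and the left side of C → G is not a superkey, the relation is not in 3NF.
The proper key subset {A} of {A, B} determines non-prime {D}, so the relation is not even in 2NF.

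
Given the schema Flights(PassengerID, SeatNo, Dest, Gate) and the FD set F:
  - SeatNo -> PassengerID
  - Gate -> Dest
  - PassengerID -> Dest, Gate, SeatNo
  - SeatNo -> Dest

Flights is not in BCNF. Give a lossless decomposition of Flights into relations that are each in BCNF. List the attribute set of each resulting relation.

{Dest, Gate}; {Gate, PassengerID, SeatNo}

Candidate keys of the original relation: {PassengerID}, {SeatNo}.
{Dest, Gate, PassengerID, SeatNo}: {Gate} determines {Dest, Gate} here but is not a superkey — split on Gate -> Dest, giving {Dest, Gate} and {Gate, PassengerID, SeatNo}.
{Dest, Gate} is in BCNF.
{Gate, PassengerID, SeatNo} is in BCNF.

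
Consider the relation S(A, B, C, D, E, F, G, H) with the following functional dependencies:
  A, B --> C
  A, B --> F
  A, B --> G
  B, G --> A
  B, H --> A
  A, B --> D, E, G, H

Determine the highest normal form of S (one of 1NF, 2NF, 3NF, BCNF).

Candidate keys: {A, B}, {B, G}, {B, H}. Prime attributes: {A, B, G, H}.
Each dependency's left side is a superkey — BCNF holds.

BCNF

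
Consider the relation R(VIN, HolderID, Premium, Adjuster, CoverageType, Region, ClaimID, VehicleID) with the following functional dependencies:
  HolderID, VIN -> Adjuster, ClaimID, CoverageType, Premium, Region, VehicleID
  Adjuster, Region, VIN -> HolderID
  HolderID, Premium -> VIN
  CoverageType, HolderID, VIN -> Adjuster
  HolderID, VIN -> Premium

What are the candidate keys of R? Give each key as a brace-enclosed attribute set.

{HolderID, Premium}⁺ = {Adjuster, ClaimID, CoverageType, HolderID, Premium, Region, VIN, VehicleID} — all of the relation — so {HolderID, Premium} is a candidate key.
{HolderID, VIN}⁺ = {Adjuster, ClaimID, CoverageType, HolderID, Premium, Region, VIN, VehicleID} — all of the relation — so {HolderID, VIN} is a candidate key.
{Adjuster, Region, VIN}⁺ = {Adjuster, ClaimID, CoverageType, HolderID, Premium, Region, VIN, VehicleID} — all of the relation — so {Adjuster, Region, VIN} is a candidate key.
No proper subset of any of these is a key, and no other minimal superkey exists.

{Adjuster, Region, VIN}, {HolderID, Premium}, {HolderID, VIN}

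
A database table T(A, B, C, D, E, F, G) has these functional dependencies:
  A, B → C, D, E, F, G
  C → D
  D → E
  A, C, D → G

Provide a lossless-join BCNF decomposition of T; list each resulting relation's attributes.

Candidate key of the original relation: {A, B}.
In {A, B, C, D, E, F, G}, {C} is not a superkey ({C}⁺ restricted to this set is {C, D, E}), so split on C → D, E into {C, D, E} and {A, B, C, F, G}.
In {C, D, E}, {D} is not a superkey ({D}⁺ restricted to this set is {D, E}), so split on D → E into {D, E} and {C, D}.
{D, E} has no BCNF violation.
{C, D} has no BCNF violation.
In {A, B, C, F, G}, {A, C} is not a superkey ({A, C}⁺ restricted to this set is {A, C, G}), so split on A, C → G into {A, C, G} and {A, B, C, F}.
{A, C, G} has no BCNF violation.
{A, B, C, F} has no BCNF violation.

{A, B, C, F}; {A, C, G}; {C, D}; {D, E}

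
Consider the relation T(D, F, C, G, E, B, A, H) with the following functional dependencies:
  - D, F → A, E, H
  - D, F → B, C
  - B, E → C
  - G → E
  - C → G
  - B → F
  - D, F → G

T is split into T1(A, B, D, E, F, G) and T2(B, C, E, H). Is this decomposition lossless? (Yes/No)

No

The shared attributes are {B, E} and {B, E}⁺ = {B, C, E, F, G}.
Neither T1 nor T2 is contained in that closure, so the decomposition is lossy.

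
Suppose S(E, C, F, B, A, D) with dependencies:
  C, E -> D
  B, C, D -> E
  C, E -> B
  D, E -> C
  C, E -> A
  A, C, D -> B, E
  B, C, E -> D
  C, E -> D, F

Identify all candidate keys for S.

{A, C, D}, {B, C, D}, {C, E}, {D, E}

{C, E}⁺ = {A, B, C, D, E, F} — all of the relation — so {C, E} is a candidate key.
{D, E}⁺ = {A, B, C, D, E, F} — all of the relation — so {D, E} is a candidate key.
{A, C, D}⁺ = {A, B, C, D, E, F} — all of the relation — so {A, C, D} is a candidate key.
{B, C, D}⁺ = {A, B, C, D, E, F} — all of the relation — so {B, C, D} is a candidate key.
These are minimal and exhaustive — every other superkey contains one of them.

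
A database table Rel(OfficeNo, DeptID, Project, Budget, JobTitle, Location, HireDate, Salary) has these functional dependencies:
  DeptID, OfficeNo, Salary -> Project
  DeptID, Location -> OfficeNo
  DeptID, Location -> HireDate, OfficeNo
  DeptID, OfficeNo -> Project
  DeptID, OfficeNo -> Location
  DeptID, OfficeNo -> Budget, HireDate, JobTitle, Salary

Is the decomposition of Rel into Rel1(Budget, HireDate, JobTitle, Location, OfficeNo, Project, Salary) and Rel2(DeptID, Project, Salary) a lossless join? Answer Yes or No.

Common attributes: {Project, Salary}; their closure is {Project, Salary}.
The closure covers neither Rel1 nor Rel2 entirely; the join is not lossless.

No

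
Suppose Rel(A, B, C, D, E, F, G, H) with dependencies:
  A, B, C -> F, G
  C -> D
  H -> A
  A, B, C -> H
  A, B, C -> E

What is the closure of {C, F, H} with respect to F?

Start with {C, F, H}.
C -> D applies; add {D} → now {C, D, F, H}.
H -> A applies; add {A} → now {A, C, D, F, H}.
No further FD applies.

{A, C, D, F, H}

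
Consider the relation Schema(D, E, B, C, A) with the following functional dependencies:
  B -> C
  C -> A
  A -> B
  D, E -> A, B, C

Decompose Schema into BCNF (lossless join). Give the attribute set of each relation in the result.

{A, B, C}; {B, D, E}

Candidate key of the original relation: {D, E}.
Within {A, B, C, D, E}: {B}⁺ ∩ {A, B, C, D, E} = {A, B, C}, not the whole set, so B -> A, C violates BCNF; decompose into {A, B, C} and {B, D, E}.
{A, B, C}: every determinant is a superkey — BCNF.
{B, D, E}: every determinant is a superkey — BCNF.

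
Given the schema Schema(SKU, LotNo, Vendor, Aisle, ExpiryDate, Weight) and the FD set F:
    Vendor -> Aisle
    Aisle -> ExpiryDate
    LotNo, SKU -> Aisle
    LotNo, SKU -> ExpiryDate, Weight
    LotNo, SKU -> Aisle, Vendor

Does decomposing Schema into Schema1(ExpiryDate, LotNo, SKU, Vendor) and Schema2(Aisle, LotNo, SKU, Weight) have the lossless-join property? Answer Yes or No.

Yes

The shared attributes are {LotNo, SKU} and {LotNo, SKU}⁺ = {Aisle, ExpiryDate, LotNo, SKU, Vendor, Weight}.
This includes all of Schema1, so the common attributes are a superkey of Schema1 — the join is lossless.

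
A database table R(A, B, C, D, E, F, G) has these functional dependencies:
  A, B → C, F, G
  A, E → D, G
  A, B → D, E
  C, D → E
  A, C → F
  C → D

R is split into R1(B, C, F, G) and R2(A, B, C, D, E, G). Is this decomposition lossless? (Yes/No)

The shared attributes are {B, C, G} and {B, C, G}⁺ = {B, C, D, E, G}.
Neither R1 nor R2 is contained in that closure, so the decomposition is lossy.

No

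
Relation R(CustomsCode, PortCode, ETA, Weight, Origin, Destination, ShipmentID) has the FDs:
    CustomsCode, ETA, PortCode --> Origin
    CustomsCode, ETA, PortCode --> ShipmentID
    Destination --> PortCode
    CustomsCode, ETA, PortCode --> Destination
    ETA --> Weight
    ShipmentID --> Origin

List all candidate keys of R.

{CustomsCode, ETA} never appear on the right of any FD, so every key must include all of them.
{CustomsCode, Destination, ETA}⁺ = {CustomsCode, Destination, ETA, Origin, PortCode, ShipmentID, Weight} — all of the relation — so {CustomsCode, Destination, ETA} is a candidate key.
{CustomsCode, ETA, PortCode}⁺ = {CustomsCode, Destination, ETA, Origin, PortCode, ShipmentID, Weight} — all of the relation — so {CustomsCode, ETA, PortCode} is a candidate key.
These are minimal and exhaustive — every other superkey contains one of them.

{CustomsCode, Destination, ETA}, {CustomsCode, ETA, PortCode}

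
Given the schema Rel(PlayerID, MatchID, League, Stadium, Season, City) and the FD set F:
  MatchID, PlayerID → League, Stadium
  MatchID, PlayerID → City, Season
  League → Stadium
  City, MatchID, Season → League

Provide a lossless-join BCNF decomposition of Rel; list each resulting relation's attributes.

Candidate key of the original relation: {MatchID, PlayerID}.
Within {City, League, MatchID, PlayerID, Season, Stadium}: {League}⁺ ∩ {City, League, MatchID, PlayerID, Season, Stadium} = {League, Stadium}, not the whole set, so League → Stadium violates BCNF; decompose into {League, Stadium} and {City, League, MatchID, PlayerID, Season}.
{League, Stadium}: every determinant is a superkey — BCNF.
Within {City, League, MatchID, PlayerID, Season}: {City, MatchID, Season}⁺ ∩ {City, League, MatchID, PlayerID, Season} = {City, League, MatchID, Season}, not the whole set, so City, MatchID, Season → League violates BCNF; decompose into {City, League, MatchID, Season} and {City, MatchID, PlayerID, Season}.
{City, League, MatchID, Season}: every determinant is a superkey — BCNF.
{City, MatchID, PlayerID, Season}: every determinant is a superkey — BCNF.

{City, League, MatchID, Season}; {City, MatchID, PlayerID, Season}; {League, Stadium}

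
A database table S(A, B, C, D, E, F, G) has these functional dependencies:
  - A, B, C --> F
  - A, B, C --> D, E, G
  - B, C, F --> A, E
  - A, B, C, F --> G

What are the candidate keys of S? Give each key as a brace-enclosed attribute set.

{A, B, C}, {B, C, F}

{B, C} never appear on the right of any FD, so every key must include all of them.
Closure of {A, B, C} is {A, B, C, D, E, F, G}, the whole schema; {A, B, C} is a candidate key.
Closure of {B, C, F} is {A, B, C, D, E, F, G}, the whole schema; {B, C, F} is a candidate key.
These are minimal and exhaustive — every other superkey contains one of them.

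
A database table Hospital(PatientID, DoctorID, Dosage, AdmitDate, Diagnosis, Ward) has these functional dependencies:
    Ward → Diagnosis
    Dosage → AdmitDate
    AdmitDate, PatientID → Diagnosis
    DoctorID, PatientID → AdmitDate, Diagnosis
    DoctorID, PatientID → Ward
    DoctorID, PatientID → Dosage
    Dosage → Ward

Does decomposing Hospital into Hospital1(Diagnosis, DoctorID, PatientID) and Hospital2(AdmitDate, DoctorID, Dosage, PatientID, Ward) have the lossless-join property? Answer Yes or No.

Yes

Common attributes: {DoctorID, PatientID}; their closure is {AdmitDate, Diagnosis, DoctorID, Dosage, PatientID, Ward}.
Since Hospital1 ⊆ {AdmitDate, Diagnosis, DoctorID, Dosage, PatientID, Ward}, the intersection is a superkey of Hospital1; the decomposition is lossless.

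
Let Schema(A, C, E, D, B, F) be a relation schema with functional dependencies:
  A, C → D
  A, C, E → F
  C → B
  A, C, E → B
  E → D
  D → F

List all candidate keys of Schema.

{A, C, E}

Attributes never on any right-hand side: {A, C, E} — every candidate key must contain all of them.
{A, C, E}⁺ = {A, B, C, D, E, F}, which is every attribute, so {A, C, E} is a candidate key.
No other minimal set has full closure, so this is the only candidate key.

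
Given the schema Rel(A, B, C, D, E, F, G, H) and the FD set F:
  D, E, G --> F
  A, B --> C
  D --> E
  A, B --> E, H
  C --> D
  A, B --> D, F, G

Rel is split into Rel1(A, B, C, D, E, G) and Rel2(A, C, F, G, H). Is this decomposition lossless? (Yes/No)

No

Common attributes: {A, C, G}; their closure is {A, C, D, E, F, G}.
Rel1 ⊄ {A, C, D, E, F, G} and Rel2 ⊄ {A, C, D, E, F, G}, so the split is lossy.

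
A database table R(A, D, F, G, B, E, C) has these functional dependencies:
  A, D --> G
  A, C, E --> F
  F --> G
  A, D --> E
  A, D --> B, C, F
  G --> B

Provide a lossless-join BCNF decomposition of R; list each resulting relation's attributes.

{A, C, D, E}; {A, C, E, F}; {B, G}; {F, G}

Candidate key of the original relation: {A, D}.
Within {A, B, C, D, E, F, G}: {A, C, E}⁺ ∩ {A, B, C, D, E, F, G} = {A, B, C, E, F, G}, not the whole set, so A, C, E --> B, F, G violates BCNF; decompose into {A, B, C, E, F, G} and {A, C, D, E}.
Within {A, B, C, E, F, G}: {F}⁺ ∩ {A, B, C, E, F, G} = {B, F, G}, not the whole set, so F --> B, G violates BCNF; decompose into {B, F, G} and {A, C, E, F}.
Within {B, F, G}: {G}⁺ ∩ {B, F, G} = {B, G}, not the whole set, so G --> B violates BCNF; decompose into {B, G} and {F, G}.
{B, G}: every determinant is a superkey — BCNF.
{F, G}: every determinant is a superkey — BCNF.
{A, C, E, F}: every determinant is a superkey — BCNF.
{A, C, D, E}: every determinant is a superkey — BCNF.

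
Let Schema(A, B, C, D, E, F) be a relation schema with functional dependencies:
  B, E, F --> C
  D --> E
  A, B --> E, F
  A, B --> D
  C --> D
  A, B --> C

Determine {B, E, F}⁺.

Start with {B, E, F}.
B, E, F --> C applies; add {C} → now {B, C, E, F}.
C --> D applies; add {D} → now {B, C, D, E, F}.
No further FD applies.

{B, C, D, E, F}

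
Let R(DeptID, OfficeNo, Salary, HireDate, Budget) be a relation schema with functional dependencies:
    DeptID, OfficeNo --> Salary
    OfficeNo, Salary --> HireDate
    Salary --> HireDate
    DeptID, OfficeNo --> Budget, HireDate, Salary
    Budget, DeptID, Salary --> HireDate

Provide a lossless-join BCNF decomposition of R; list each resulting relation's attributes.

{Budget, DeptID, OfficeNo, Salary}; {HireDate, Salary}

Candidate key of the original relation: {DeptID, OfficeNo}.
{Budget, DeptID, HireDate, OfficeNo, Salary}: {OfficeNo, Salary} determines {HireDate, OfficeNo, Salary} here but is not a superkey — split on OfficeNo, Salary --> HireDate, giving {HireDate, OfficeNo, Salary} and {Budget, DeptID, OfficeNo, Salary}.
{HireDate, OfficeNo, Salary}: {Salary} determines {HireDate, Salary} here but is not a superkey — split on Salary --> HireDate, giving {HireDate, Salary} and {OfficeNo, Salary}.
{HireDate, Salary}: every determinant is a superkey — BCNF.
{OfficeNo, Salary}: every determinant is a superkey — BCNF.
{Budget, DeptID, OfficeNo, Salary}: every determinant is a superkey — BCNF.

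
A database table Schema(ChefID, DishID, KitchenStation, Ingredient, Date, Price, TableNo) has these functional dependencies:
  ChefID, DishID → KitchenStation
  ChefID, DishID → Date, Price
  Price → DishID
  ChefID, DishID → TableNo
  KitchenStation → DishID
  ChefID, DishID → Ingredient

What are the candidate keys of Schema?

{ChefID, DishID}, {ChefID, KitchenStation}, {ChefID, Price}

Attributes never on any right-hand side: {ChefID} — every candidate key must contain it.
Closure of {ChefID, DishID} is {ChefID, Date, DishID, Ingredient, KitchenStation, Price, TableNo}, the whole schema; {ChefID, DishID} is a candidate key.
Closure of {ChefID, KitchenStation} is {ChefID, Date, DishID, Ingredient, KitchenStation, Price, TableNo}, the whole schema; {ChefID, KitchenStation} is a candidate key.
Closure of {ChefID, Price} is {ChefID, Date, DishID, Ingredient, KitchenStation, Price, TableNo}, the whole schema; {ChefID, Price} is a candidate key.
Any other superkey properly contains one of these, so there are no further candidate keys.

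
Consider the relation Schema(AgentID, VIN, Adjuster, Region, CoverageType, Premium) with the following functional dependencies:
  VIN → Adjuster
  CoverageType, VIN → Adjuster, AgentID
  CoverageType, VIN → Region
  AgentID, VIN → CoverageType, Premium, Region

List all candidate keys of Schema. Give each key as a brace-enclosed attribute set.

{AgentID, VIN}, {CoverageType, VIN}

No FD produces {VIN}, so it must be in every candidate key.
{AgentID, VIN}⁺ = {Adjuster, AgentID, CoverageType, Premium, Region, VIN}, which is every attribute, so {AgentID, VIN} is a candidate key.
{CoverageType, VIN}⁺ = {Adjuster, AgentID, CoverageType, Premium, Region, VIN}, which is every attribute, so {CoverageType, VIN} is a candidate key.
These are minimal and exhaustive — every other superkey contains one of them.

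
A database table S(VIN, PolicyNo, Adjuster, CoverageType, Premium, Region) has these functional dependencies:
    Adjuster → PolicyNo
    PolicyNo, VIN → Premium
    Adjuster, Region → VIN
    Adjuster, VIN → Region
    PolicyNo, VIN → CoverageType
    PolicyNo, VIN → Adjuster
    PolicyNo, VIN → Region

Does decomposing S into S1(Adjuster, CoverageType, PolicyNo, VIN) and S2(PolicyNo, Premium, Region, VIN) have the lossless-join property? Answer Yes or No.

Yes

S1 ∩ S2 = {PolicyNo, VIN}; its closure under F is {Adjuster, CoverageType, PolicyNo, Premium, Region, VIN}.
S1 is contained in that closure, so S1 ∩ S2 → S1 holds and the join is lossless.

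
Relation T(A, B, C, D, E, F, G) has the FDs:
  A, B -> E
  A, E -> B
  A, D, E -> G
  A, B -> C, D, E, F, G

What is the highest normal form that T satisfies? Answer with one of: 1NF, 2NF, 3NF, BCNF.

Candidate keys: {A, B}, {A, E}. Prime attributes: {A, B, E}.
Each dependency's left side is a superkey — BCNF holds.

BCNF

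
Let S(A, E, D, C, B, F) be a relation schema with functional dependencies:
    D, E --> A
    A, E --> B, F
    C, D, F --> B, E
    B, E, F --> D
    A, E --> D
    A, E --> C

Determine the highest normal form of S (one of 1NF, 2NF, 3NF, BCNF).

Candidate keys: {A, E}, {B, E, F}, {C, D, F}, {D, E}. Prime attributes: {A, B, C, D, E, F}.
Every FD has a superkey on the left, so the relation is in BCNF.

BCNF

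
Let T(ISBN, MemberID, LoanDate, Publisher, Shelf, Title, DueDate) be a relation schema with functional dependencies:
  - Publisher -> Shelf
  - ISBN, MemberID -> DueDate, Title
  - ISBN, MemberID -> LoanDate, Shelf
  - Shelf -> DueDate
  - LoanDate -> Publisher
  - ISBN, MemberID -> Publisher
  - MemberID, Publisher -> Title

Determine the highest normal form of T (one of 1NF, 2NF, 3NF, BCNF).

Candidate key: {ISBN, MemberID}. Prime attributes: {ISBN, MemberID}.
Publisher -> Shelf breaks BCNF: {Publisher}⁺ = {DueDate, Publisher, Shelf}, so {Publisher} is not a superkey.
Publisher -> Shelf has non-prime {Shelf} on the right and a non-superkey on the left, so 3NF fails.
No proper subset of a key has a non-prime attribute in its closure, so there is no partial dependency; 2NF holds.

2NF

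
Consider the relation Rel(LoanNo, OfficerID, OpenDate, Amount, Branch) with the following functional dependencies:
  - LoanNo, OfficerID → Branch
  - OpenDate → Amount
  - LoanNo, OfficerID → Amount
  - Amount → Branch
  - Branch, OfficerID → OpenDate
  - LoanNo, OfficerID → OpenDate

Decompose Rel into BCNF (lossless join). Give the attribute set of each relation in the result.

{Amount, Branch}; {Amount, OpenDate}; {LoanNo, OfficerID, OpenDate}

Candidate key of the original relation: {LoanNo, OfficerID}.
{Amount, Branch, LoanNo, OfficerID, OpenDate}: {OpenDate} determines {Amount, Branch, OpenDate} here but is not a superkey — split on OpenDate → Amount, Branch, giving {Amount, Branch, OpenDate} and {LoanNo, OfficerID, OpenDate}.
{Amount, Branch, OpenDate}: {Amount} determines {Amount, Branch} here but is not a superkey — split on Amount → Branch, giving {Amount, Branch} and {Amount, OpenDate}.
{Amount, Branch} has no BCNF violation.
{Amount, OpenDate} has no BCNF violation.
{LoanNo, OfficerID, OpenDate} has no BCNF violation.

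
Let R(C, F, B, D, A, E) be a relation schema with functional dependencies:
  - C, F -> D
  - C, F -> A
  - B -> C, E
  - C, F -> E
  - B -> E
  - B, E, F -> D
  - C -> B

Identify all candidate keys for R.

{F} never appears on the right of any FD, so every key must include it.
{B, F}⁺ = {A, B, C, D, E, F}, which is every attribute, so {B, F} is a candidate key.
{C, F}⁺ = {A, B, C, D, E, F}, which is every attribute, so {C, F} is a candidate key.
Any other superkey properly contains one of these, so there are no further candidate keys.

{B, F}, {C, F}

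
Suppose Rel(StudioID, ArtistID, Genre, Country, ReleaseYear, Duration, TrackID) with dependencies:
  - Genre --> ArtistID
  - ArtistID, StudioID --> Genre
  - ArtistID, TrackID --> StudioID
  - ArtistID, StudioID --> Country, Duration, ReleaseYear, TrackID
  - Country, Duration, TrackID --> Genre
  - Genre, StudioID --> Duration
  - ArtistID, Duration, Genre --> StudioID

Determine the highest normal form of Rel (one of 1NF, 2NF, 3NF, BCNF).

3NF

Candidate keys: {ArtistID, StudioID}, {ArtistID, TrackID}, {Country, Duration, TrackID}, {Duration, Genre}, {Genre, StudioID}, {Genre, TrackID}. Prime attributes: {ArtistID, Country, Duration, Genre, StudioID, TrackID}.
Genre --> ArtistID breaks BCNF: {Genre}⁺ = {ArtistID, Genre}, so {Genre} is not a superkey.
But every attribute on its right side ({ArtistID}) is prime, and the same holds for every other non-superkey FD, so 3NF still holds.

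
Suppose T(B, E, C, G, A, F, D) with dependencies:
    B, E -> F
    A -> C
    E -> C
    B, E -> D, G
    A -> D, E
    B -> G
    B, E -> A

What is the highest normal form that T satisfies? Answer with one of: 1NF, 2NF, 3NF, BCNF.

Candidate keys: {A, B}, {B, E}. Prime attributes: {A, B, E}.
A -> C: {A}⁺ = {A, C, D, E}, which is not all of the attributes, so the left side is not a superkey — BCNF is violated.
A -> C determines the non-prime attribute {C} from a non-superkey — 3NF is violated.
The proper key subset {A} of {A, B} determines non-prime {C, D}, so the relation is not even in 2NF.

1NF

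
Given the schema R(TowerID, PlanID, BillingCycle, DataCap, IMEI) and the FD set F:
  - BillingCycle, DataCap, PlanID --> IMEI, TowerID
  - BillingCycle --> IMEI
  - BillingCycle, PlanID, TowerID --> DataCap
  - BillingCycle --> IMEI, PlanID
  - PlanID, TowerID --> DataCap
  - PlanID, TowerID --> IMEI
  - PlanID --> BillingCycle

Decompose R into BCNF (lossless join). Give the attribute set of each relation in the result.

Candidate keys of the original relation: {BillingCycle, DataCap}, {BillingCycle, TowerID}, {DataCap, PlanID}, {PlanID, TowerID}.
Within {BillingCycle, DataCap, IMEI, PlanID, TowerID}: {BillingCycle}⁺ ∩ {BillingCycle, DataCap, IMEI, PlanID, TowerID} = {BillingCycle, IMEI, PlanID}, not the whole set, so BillingCycle --> IMEI, PlanID violates BCNF; decompose into {BillingCycle, IMEI, PlanID} and {BillingCycle, DataCap, TowerID}.
{BillingCycle, IMEI, PlanID}: every determinant is a superkey — BCNF.
{BillingCycle, DataCap, TowerID}: every determinant is a superkey — BCNF.

{BillingCycle, DataCap, TowerID}; {BillingCycle, IMEI, PlanID}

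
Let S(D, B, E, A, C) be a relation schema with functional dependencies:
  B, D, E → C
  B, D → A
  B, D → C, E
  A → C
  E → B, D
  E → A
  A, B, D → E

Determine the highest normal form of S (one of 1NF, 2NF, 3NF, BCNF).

Candidate keys: {B, D}, {E}. Prime attributes: {B, D, E}.
A → C breaks BCNF: {A}⁺ = {A, C}, so {A} is not a superkey.
Because {C} is non-prime and the left side of A → C is not a superkey, the relation is not in 3NF.
No non-prime attribute depends on a proper subset of any candidate key, so 2NF holds.

2NF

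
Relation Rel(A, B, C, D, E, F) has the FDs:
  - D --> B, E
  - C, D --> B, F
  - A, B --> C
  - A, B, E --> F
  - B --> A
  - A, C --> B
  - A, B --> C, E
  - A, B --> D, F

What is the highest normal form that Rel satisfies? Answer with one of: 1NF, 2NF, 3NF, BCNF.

Candidate keys: {A, C}, {B}, {D}. Prime attributes: {A, B, C, D}.
Every FD has a superkey on the left, so the relation is in BCNF.

BCNF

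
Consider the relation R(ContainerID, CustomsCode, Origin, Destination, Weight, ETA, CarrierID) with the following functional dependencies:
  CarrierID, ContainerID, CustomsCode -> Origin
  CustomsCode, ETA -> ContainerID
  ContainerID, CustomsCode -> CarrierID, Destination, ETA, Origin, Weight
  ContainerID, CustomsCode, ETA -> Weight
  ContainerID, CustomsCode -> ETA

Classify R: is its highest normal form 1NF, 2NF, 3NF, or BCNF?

BCNF

Candidate keys: {ContainerID, CustomsCode}, {CustomsCode, ETA}. Prime attributes: {ContainerID, CustomsCode, ETA}.
Each dependency's left side is a superkey — BCNF holds.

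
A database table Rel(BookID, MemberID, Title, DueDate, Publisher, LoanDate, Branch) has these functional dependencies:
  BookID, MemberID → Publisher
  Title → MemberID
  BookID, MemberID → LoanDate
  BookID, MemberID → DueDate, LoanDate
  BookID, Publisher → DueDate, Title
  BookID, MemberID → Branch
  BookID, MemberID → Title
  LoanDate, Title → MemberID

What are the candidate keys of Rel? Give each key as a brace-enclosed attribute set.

{BookID} never appears on the right of any FD, so every key must include it.
{BookID, MemberID}⁺ = {BookID, Branch, DueDate, LoanDate, MemberID, Publisher, Title}, which is every attribute, so {BookID, MemberID} is a candidate key.
{BookID, Publisher}⁺ = {BookID, Branch, DueDate, LoanDate, MemberID, Publisher, Title}, which is every attribute, so {BookID, Publisher} is a candidate key.
{BookID, Title}⁺ = {BookID, Branch, DueDate, LoanDate, MemberID, Publisher, Title}, which is every attribute, so {BookID, Title} is a candidate key.
These are minimal and exhaustive — every other superkey contains one of them.

{BookID, MemberID}, {BookID, Publisher}, {BookID, Title}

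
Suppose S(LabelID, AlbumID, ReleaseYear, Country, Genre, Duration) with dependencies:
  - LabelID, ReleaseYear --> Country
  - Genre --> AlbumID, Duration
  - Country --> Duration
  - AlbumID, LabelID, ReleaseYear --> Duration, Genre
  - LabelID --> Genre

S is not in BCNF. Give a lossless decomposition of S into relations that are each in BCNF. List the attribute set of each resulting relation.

{AlbumID, Duration, Genre}; {Country, LabelID, ReleaseYear}; {Genre, LabelID}

Candidate key of the original relation: {LabelID, ReleaseYear}.
In {AlbumID, Country, Duration, Genre, LabelID, ReleaseYear}, {Genre} is not a superkey ({Genre}⁺ restricted to this set is {AlbumID, Duration, Genre}), so split on Genre --> AlbumID, Duration into {AlbumID, Duration, Genre} and {Country, Genre, LabelID, ReleaseYear}.
{AlbumID, Duration, Genre} is in BCNF.
In {Country, Genre, LabelID, ReleaseYear}, {LabelID} is not a superkey ({LabelID}⁺ restricted to this set is {Genre, LabelID}), so split on LabelID --> Genre into {Genre, LabelID} and {Country, LabelID, ReleaseYear}.
{Genre, LabelID} is in BCNF.
{Country, LabelID, ReleaseYear} is in BCNF.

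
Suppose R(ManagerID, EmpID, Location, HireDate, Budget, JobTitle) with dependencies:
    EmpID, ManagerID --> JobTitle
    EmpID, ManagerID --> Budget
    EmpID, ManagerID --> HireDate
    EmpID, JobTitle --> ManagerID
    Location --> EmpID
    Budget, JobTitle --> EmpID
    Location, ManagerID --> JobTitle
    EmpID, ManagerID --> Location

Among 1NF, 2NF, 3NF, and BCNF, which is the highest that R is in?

3NF

Candidate keys: {Budget, JobTitle}, {EmpID, JobTitle}, {EmpID, ManagerID}, {JobTitle, Location}, {Location, ManagerID}. Prime attributes: {Budget, EmpID, JobTitle, Location, ManagerID}.
For Location --> EmpID we have {Location}⁺ = {EmpID, Location}; {Location} is not a superkey, so BCNF fails.
Its right-hand attributes {EmpID} are all prime, as are those of every other non-superkey FD — the relation is in 3NF.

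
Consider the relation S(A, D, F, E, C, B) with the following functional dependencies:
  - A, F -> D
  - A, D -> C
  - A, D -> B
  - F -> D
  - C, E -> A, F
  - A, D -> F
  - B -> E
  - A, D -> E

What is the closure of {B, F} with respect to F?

Start with {B, F}.
F -> D applies; add {D} → now {B, D, F}.
B -> E applies; add {E} → now {B, D, E, F}.
No further FD applies.

{B, D, E, F}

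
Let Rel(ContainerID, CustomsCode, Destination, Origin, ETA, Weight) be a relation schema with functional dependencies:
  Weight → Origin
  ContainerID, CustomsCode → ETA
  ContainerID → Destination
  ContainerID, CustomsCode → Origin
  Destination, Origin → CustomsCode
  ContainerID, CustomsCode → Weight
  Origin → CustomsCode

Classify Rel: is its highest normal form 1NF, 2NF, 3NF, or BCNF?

1NF

Candidate keys: {ContainerID, CustomsCode}, {ContainerID, Origin}, {ContainerID, Weight}. Prime attributes: {ContainerID, CustomsCode, Origin, Weight}.
Weight → Origin: {Weight}⁺ = {CustomsCode, Origin, Weight}, which is not all of the attributes, so the left side is not a superkey — BCNF is violated.
ContainerID → Destination determines the non-prime attribute {Destination} from a non-superkey — 3NF is violated.
The proper key subset {ContainerID} of {ContainerID, CustomsCode} determines non-prime {Destination}, so the relation is not even in 2NF.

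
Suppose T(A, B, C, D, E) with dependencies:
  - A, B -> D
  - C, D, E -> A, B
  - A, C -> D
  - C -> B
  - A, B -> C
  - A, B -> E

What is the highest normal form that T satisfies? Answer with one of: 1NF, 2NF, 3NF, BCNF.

3NF

Candidate keys: {A, B}, {A, C}, {C, D, E}. Prime attributes: {A, B, C, D, E}.
C -> B: {C}⁺ = {B, C}, which is not all of the attributes, so the left side is not a superkey — BCNF is violated.
Since {B} ⊆ prime attributes and every other non-superkey FD also has a prime right side, the schema is in 3NF.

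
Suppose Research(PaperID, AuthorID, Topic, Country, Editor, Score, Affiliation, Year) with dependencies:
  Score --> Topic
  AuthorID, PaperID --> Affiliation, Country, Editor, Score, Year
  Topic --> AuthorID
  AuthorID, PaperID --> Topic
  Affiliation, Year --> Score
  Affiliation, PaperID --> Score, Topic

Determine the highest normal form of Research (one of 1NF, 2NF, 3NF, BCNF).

3NF

Candidate keys: {Affiliation, PaperID}, {AuthorID, PaperID}, {PaperID, Score}, {PaperID, Topic}. Prime attributes: {Affiliation, AuthorID, PaperID, Score, Topic}.
For Score --> Topic we have {Score}⁺ = {AuthorID, Score, Topic}; {Score} is not a superkey, so BCNF fails.
Its right-hand attributes {Topic} are all prime, as are those of every other non-superkey FD — the relation is in 3NF.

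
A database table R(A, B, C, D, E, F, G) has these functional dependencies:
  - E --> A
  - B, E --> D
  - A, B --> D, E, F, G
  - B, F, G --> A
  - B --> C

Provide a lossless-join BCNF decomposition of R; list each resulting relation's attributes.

Candidate keys of the original relation: {A, B}, {B, E}, {B, F, G}.
Within {A, B, C, D, E, F, G}: {E}⁺ ∩ {A, B, C, D, E, F, G} = {A, E}, not the whole set, so E --> A violates BCNF; decompose into {A, E} and {B, C, D, E, F, G}.
{A, E} has no BCNF violation.
Within {B, C, D, E, F, G}: {B}⁺ ∩ {B, C, D, E, F, G} = {B, C}, not the whole set, so B --> C violates BCNF; decompose into {B, C} and {B, D, E, F, G}.
{B, C} has no BCNF violation.
{B, D, E, F, G} has no BCNF violation.

{A, E}; {B, C}; {B, D, E, F, G}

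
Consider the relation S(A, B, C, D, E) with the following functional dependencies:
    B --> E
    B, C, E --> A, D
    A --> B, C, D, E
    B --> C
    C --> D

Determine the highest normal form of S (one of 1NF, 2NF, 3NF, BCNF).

2NF

Candidate keys: {A}, {B}. Prime attributes: {A, B}.
For C --> D we have {C}⁺ = {C, D}; {C} is not a superkey, so BCNF fails.
C --> D has non-prime {D} on the right and a non-superkey on the left, so 3NF fails.
With only single-attribute keys there can be no partial dependency, so 2NF holds.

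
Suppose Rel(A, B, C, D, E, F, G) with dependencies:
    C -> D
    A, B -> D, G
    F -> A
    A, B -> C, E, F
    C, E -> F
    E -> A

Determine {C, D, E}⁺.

Start with {C, D, E}.
C, E -> F applies; add {F} → now {C, D, E, F}.
E -> A applies; add {A} → now {A, C, D, E, F}.
No further FD applies.

{A, C, D, E, F}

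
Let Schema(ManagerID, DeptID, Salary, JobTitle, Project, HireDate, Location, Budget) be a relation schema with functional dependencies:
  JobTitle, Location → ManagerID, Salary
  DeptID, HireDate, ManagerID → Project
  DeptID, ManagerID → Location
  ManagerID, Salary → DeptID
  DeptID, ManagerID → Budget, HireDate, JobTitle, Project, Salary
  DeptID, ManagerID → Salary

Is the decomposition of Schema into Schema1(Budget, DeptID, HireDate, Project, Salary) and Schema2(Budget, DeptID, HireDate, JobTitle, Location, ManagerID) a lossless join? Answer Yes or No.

No

Schema1 ∩ Schema2 = {Budget, DeptID, HireDate}; its closure under F is {Budget, DeptID, HireDate}.
Schema1 ⊄ {Budget, DeptID, HireDate} and Schema2 ⊄ {Budget, DeptID, HireDate}, so the split is lossy.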